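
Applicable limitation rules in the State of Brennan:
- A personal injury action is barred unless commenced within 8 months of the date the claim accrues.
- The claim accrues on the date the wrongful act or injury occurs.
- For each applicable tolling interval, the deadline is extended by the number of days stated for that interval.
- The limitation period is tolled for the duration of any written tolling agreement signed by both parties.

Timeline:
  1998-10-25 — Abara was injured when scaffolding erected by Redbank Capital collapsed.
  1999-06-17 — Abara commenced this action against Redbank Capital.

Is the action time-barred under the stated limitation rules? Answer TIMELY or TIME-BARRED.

TIMELY

The claim accrued on 1998-10-25, the date of the act.
8 months from 1998-10-25 is 1999-06-25.
Filing on 1999-06-17 beat the 1999-06-25 deadline — the action is timely.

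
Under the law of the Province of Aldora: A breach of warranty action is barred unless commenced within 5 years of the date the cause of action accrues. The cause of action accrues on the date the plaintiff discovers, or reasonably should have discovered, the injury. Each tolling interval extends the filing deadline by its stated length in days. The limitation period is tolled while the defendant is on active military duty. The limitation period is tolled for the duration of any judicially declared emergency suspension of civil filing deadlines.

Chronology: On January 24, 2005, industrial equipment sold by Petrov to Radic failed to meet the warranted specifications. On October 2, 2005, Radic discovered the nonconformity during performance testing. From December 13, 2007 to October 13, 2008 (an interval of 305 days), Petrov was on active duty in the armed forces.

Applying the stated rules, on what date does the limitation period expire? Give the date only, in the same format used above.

August 3, 2011

Accrual is tied to discovery, so the period began on October 2, 2005 rather than on January 24, 2005 when the act occurred.
5 years from October 2, 2005 is October 2, 2010.
The defendant's active military service from December 13, 2007 to October 13, 2008 tolled the period for 305 days, extending the deadline to August 3, 2011.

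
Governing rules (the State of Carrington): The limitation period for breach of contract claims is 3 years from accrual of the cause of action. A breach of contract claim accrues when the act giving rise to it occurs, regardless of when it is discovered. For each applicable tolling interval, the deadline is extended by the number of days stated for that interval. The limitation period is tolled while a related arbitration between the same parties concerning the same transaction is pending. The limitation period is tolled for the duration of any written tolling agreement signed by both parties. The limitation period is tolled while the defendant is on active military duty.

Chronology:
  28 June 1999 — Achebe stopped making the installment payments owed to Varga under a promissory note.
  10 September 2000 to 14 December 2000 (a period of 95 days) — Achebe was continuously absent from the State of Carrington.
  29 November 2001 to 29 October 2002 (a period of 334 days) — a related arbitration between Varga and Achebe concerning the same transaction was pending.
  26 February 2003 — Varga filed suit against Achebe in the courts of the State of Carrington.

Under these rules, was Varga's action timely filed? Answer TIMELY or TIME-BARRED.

TIMELY

The claim accrued on 28 June 1999, when the wrongful act occurred.
3 years from 28 June 1999 is 28 June 2002.
Because the pending related arbitration ran from 29 November 2001 to 29 October 2002, the deadline is extended by 334 days to 28 May 2003.
No stated provision tolls the period for the defendant's absence, so the interval from 10 September 2000 to 14 December 2000 has no effect on the deadline.
Filing on 26 February 2003 beat the 28 May 2003 deadline — the action is timely.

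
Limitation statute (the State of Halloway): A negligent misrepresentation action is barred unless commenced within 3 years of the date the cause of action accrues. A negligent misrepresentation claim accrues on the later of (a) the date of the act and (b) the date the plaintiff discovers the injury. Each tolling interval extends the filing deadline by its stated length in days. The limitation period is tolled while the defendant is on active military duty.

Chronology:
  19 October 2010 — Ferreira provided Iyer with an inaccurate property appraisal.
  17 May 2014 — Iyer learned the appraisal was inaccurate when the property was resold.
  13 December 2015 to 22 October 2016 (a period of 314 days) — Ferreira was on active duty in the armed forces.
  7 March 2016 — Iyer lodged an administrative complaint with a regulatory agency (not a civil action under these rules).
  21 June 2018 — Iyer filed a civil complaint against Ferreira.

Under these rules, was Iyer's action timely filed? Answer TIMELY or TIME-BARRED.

The claim accrued on 17 May 2014 — the later of the 19 October 2010 act and the 17 May 2014 discovery.
3 years from 17 May 2014 is 17 May 2017.
The period was tolled for 314 days by the defendant's active military service (13 December 2015 to 22 October 2016), pushing the deadline to 27 March 2018.
The other events in the timeline have no effect on the limitation period under the stated rules.
Iyer filed on 21 June 2018, after the 27 March 2018 deadline, so the action is time-barred.

TIME-BARRED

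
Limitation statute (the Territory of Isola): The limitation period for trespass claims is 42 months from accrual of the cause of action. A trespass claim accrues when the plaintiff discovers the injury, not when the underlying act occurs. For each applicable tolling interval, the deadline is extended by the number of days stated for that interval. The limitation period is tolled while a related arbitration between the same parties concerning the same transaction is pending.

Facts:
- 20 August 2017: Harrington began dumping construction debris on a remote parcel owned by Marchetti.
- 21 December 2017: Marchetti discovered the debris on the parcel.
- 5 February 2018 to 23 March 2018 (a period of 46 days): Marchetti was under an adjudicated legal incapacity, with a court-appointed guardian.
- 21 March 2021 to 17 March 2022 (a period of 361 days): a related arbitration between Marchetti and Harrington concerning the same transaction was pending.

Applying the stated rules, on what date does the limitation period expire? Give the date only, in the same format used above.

The claim did not accrue until Marchetti discovered the injury on 21 December 2017; the 20 August 2017 act date does not start the clock under the stated rule.
42 months from 21 December 2017 is 21 June 2021.
Because the pending related arbitration ran from 21 March 2021 to 17 March 2022, the deadline is extended by 361 days to 17 June 2022.
The plaintiff's legal incapacity from 5 February 2018 to 23 March 2018 does not toll the period, because no stated rule makes the plaintiff's incapacity a tolling event.

17 June 2022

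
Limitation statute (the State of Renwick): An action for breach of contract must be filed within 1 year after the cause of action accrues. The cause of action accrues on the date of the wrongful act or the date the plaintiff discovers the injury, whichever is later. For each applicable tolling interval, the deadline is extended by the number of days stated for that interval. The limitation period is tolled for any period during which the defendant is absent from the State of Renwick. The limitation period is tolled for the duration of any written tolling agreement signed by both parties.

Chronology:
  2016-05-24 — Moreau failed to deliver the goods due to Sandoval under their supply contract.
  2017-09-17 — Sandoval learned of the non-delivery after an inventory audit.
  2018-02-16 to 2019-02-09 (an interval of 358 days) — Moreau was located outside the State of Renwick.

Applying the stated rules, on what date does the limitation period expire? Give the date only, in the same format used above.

2019-09-10

The claim accrued on 2017-09-17 — the later of the 2016-05-24 act and the 2017-09-17 discovery.
The untolled deadline — 1 year after 2017-09-17 — is 2018-09-17.
The defendant's absence from the jurisdiction from 2018-02-16 to 2019-02-09 tolled the period for 358 days, extending the deadline to 2019-09-10.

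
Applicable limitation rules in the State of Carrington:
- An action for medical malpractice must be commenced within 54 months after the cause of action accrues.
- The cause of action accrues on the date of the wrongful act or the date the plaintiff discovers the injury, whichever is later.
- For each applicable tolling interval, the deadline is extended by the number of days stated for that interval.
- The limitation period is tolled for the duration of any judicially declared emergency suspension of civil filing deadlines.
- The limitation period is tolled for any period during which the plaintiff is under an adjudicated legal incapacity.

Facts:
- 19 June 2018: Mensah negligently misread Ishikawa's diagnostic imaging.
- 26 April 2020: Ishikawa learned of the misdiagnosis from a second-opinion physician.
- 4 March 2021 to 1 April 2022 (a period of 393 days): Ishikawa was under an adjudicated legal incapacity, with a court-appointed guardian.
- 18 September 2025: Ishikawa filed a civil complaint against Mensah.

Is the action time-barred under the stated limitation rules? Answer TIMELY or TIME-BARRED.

Because discovery on 26 April 2020 post-dates the 19 June 2018 act, accrual under the later-of rule falls on 26 April 2020.
54 months from 26 April 2020 is 26 October 2024.
The plaintiff's legal incapacity from 4 March 2021 to 1 April 2022 tolled the period for 393 days, extending the deadline to 23 November 2025.
Filing on 18 September 2025 beat the 23 November 2025 deadline — the action is timely.

TIMELY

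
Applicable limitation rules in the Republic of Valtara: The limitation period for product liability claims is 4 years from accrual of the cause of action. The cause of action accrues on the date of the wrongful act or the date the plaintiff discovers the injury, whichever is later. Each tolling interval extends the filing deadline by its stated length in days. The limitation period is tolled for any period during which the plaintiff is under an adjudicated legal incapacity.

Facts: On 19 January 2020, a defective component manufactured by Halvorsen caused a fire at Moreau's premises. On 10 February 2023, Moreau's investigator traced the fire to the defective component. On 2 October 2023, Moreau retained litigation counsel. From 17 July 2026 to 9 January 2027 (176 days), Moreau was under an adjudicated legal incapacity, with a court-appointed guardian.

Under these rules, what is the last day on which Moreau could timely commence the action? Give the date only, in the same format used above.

The claim accrued on 10 February 2023 — the later of the 19 January 2020 act and the 10 February 2023 discovery.
4 years from 10 February 2023 is 10 February 2027.
The period was tolled for 176 days by the plaintiff's legal incapacity (17 July 2026 to 9 January 2027), pushing the deadline to 5 August 2027.
Nothing else in the chronology tolls or restarts the period.

5 August 2027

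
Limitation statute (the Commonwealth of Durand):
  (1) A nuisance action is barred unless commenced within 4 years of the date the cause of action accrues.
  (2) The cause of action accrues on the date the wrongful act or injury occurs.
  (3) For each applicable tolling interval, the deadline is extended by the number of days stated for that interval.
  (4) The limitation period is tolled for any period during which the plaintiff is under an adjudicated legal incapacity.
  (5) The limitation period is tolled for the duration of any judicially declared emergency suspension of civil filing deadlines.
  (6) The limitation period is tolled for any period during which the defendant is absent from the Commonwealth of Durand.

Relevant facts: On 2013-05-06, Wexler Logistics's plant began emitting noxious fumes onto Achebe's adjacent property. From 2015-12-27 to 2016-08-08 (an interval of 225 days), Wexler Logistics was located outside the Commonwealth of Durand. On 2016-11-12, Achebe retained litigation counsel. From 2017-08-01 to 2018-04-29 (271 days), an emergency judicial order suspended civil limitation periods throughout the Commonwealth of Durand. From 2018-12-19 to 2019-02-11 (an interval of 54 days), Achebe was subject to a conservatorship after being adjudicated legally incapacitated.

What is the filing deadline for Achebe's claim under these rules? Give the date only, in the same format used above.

2018-09-14

The claim accrued on 2013-05-06, when the wrongful act occurred.
Adding the 4 years base period to 2013-05-06 gives a deadline of 2017-05-06, before any tolling.
The period was tolled for 225 days by the defendant's absence from the jurisdiction (2015-12-27 to 2016-08-08), pushing the deadline to 2017-12-17.
The period was tolled for 271 days by the emergency suspension of filing deadlines (2017-08-01 to 2018-04-29), pushing the deadline to 2018-09-14.
By the time the plaintiff's legal incapacity began on 2018-12-19, the limitation period had already expired on 2018-09-14; that interval cannot revive it.
Nothing else in the chronology tolls or restarts the period.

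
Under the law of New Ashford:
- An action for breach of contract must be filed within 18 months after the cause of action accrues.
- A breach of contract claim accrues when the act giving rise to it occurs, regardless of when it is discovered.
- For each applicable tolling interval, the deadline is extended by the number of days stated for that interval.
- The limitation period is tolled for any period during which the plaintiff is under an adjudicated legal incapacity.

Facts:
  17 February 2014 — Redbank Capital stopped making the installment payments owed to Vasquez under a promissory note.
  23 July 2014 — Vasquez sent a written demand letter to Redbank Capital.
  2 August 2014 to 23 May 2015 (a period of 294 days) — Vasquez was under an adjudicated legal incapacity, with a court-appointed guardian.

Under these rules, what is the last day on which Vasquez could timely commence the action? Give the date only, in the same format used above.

6 June 2016

The claim accrued on 17 February 2014, when the wrongful act occurred.
18 months from 17 February 2014 is 17 August 2015.
The period was tolled for 294 days by the plaintiff's legal incapacity (2 August 2014 to 23 May 2015), pushing the deadline to 6 June 2016.
The other events in the timeline have no effect on the limitation period under the stated rules.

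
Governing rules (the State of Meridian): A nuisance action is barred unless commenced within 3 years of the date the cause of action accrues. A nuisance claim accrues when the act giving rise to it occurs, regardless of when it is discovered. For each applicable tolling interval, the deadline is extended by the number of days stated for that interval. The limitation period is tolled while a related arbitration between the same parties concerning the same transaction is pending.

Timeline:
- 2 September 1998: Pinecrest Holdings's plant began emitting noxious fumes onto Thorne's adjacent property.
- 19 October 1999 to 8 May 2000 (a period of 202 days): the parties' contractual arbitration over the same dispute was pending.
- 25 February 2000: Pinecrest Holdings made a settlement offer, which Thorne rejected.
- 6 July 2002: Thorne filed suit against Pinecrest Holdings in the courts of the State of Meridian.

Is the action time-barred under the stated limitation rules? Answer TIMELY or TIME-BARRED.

TIME-BARRED

The limitation period began to run on 2 September 1998.
3 years from 2 September 1998 is 2 September 2001.
Because the pending related arbitration ran from 19 October 1999 to 8 May 2000, the deadline is extended by 202 days to 23 March 2002.
The other events in the timeline have no effect on the limitation period under the stated rules.
The 6 July 2002 filing falls after the 23 March 2002 deadline; the claim is time-barred.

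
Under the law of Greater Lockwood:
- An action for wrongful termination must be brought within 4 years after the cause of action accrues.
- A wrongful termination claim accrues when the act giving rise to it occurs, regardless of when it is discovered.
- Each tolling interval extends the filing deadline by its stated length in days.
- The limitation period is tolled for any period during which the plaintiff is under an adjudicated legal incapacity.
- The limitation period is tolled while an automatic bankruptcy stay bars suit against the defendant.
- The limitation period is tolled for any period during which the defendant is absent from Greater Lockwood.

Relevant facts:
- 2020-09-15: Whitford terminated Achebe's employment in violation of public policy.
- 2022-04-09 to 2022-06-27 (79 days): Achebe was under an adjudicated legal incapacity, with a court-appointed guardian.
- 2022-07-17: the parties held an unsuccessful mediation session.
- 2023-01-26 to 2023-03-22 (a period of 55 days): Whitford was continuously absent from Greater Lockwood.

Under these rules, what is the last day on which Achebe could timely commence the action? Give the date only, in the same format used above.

The limitation period began to run on 2020-09-15.
The untolled deadline — 4 years after 2020-09-15 — is 2024-09-15.
Because the plaintiff's legal incapacity ran from 2022-04-09 to 2022-06-27, the deadline is extended by 79 days to 2024-12-03.
The period was tolled for 55 days by the defendant's absence from the jurisdiction (2023-01-26 to 2023-03-22), pushing the deadline to 2025-01-27.
The other events in the timeline have no effect on the limitation period under the stated rules.

2025-01-27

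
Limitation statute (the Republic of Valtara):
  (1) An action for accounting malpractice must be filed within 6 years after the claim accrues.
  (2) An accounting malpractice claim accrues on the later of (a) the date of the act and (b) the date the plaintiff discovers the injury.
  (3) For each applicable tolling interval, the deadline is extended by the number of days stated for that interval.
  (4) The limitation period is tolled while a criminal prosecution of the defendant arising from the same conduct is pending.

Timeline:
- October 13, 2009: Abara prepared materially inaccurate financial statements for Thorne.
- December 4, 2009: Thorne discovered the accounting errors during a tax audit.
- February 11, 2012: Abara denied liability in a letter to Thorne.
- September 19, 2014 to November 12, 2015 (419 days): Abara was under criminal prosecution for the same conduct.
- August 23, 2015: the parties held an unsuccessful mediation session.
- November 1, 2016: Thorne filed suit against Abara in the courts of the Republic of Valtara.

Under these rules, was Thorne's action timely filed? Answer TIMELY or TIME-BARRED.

Because discovery on December 4, 2009 post-dates the October 13, 2009 act, accrual under the later-of rule falls on December 4, 2009.
6 years from December 4, 2009 is December 4, 2015.
The pending criminal prosecution from September 19, 2014 to November 12, 2015 tolled the period for 419 days, extending the deadline to January 26, 2017.
The other events in the timeline have no effect on the limitation period under the stated rules.
Thorne filed on November 1, 2016, before the January 26, 2017 deadline, so the action is timely.

TIMELY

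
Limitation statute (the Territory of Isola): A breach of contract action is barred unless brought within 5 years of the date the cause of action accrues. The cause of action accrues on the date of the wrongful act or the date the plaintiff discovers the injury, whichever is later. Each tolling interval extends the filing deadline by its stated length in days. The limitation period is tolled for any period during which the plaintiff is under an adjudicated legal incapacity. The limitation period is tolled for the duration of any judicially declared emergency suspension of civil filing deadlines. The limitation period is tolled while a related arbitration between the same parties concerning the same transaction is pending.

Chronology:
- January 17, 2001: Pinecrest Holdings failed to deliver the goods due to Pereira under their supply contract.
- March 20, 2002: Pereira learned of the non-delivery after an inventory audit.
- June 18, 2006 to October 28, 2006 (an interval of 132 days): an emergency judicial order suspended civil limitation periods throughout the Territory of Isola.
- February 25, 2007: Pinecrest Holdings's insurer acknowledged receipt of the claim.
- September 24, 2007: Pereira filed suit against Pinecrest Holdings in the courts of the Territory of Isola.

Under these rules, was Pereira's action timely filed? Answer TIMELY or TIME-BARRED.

TIME-BARRED

Because discovery on March 20, 2002 post-dates the January 17, 2001 act, accrual under the later-of rule falls on March 20, 2002.
5 years from March 20, 2002 is March 20, 2007.
The emergency suspension of filing deadlines from June 18, 2006 to October 28, 2006 tolled the period for 132 days, extending the deadline to July 30, 2007.
The other events in the timeline have no effect on the limitation period under the stated rules.
Filing on September 24, 2007 missed the July 30, 2007 deadline — the action is time-barred.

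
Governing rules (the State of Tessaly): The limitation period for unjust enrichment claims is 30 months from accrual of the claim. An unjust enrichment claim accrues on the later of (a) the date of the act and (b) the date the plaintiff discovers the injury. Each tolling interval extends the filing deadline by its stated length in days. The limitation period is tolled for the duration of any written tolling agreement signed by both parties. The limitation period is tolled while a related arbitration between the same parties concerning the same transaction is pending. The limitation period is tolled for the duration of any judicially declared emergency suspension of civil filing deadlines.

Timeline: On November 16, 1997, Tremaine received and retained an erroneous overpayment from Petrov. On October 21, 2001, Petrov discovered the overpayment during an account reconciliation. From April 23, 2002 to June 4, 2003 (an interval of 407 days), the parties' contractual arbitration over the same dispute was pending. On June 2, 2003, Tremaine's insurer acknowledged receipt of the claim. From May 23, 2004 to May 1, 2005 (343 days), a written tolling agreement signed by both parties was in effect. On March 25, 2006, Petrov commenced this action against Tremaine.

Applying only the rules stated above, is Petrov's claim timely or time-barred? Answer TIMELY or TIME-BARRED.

Taking the later of the act (November 16, 1997) and discovery (October 21, 2001), the claim accrued on October 21, 2001.
The untolled deadline — 30 months after October 21, 2001 — is April 21, 2004.
Because the pending related arbitration ran from April 23, 2002 to June 4, 2003, the deadline is extended by 407 days to June 2, 2005.
The written tolling agreement from May 23, 2004 to May 1, 2005 tolled the period for 343 days, extending the deadline to May 11, 2006.
The other events in the timeline have no effect on the limitation period under the stated rules.
Petrov filed on March 25, 2006, before the May 11, 2006 deadline, so the action is timely.

TIMELY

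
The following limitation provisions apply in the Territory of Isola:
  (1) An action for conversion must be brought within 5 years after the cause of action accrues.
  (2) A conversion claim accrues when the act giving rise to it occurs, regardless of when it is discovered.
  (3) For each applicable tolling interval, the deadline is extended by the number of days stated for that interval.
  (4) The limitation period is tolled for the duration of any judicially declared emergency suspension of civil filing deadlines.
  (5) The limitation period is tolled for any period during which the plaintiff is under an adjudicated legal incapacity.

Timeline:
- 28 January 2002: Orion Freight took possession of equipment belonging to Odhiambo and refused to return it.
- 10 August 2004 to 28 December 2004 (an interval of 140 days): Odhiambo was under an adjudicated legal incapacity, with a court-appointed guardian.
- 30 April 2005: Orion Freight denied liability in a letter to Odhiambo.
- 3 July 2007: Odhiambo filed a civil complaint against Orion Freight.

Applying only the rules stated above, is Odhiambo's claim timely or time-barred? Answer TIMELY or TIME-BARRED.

The limitation period began to run on 28 January 2002.
The untolled deadline — 5 years after 28 January 2002 — is 28 January 2007.
The period was tolled for 140 days by the plaintiff's legal incapacity (10 August 2004 to 28 December 2004), pushing the deadline to 17 June 2007.
Nothing else in the chronology tolls or restarts the period.
The 3 July 2007 filing falls after the 17 June 2007 deadline; the claim is time-barred.

TIME-BARRED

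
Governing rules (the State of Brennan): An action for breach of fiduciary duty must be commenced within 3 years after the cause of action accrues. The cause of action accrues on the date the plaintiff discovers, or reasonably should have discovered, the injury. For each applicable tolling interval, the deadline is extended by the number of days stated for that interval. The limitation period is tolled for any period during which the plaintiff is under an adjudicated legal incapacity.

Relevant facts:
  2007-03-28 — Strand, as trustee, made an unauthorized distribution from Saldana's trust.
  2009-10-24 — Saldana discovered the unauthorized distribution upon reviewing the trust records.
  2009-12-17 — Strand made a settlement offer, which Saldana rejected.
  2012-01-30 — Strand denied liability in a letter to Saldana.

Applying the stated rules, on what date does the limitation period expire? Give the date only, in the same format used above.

2012-10-24

Under the discovery rule, the claim accrued on 2009-10-24, when Saldana discovered the injury — not on the 2007-03-28 date of the underlying act.
3 years from 2009-10-24 is 2012-10-24.
Nothing else in the chronology tolls or restarts the period.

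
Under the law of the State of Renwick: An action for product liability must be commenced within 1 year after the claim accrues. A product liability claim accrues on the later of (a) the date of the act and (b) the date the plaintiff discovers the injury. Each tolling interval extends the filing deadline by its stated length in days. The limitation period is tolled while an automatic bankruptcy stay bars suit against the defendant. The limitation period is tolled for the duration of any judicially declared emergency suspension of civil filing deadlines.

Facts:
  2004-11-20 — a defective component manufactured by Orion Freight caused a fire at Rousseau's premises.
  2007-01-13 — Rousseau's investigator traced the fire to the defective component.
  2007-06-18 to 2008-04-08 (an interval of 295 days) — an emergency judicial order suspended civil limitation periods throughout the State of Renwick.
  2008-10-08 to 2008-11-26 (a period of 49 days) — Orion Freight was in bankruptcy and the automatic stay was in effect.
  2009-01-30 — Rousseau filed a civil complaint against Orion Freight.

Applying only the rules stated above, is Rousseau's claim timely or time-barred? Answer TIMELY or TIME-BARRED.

TIME-BARRED

The claim accrued on 2007-01-13 — the later of the 2004-11-20 act and the 2007-01-13 discovery.
The untolled deadline — 1 year after 2007-01-13 — is 2008-01-13.
Because the emergency suspension of filing deadlines ran from 2007-06-18 to 2008-04-08, the deadline is extended by 295 days to 2008-11-03.
The period was tolled for 49 days by the automatic bankruptcy stay (2008-10-08 to 2008-11-26), pushing the deadline to 2008-12-22.
Filing on 2009-01-30 missed the 2008-12-22 deadline — the action is time-barred.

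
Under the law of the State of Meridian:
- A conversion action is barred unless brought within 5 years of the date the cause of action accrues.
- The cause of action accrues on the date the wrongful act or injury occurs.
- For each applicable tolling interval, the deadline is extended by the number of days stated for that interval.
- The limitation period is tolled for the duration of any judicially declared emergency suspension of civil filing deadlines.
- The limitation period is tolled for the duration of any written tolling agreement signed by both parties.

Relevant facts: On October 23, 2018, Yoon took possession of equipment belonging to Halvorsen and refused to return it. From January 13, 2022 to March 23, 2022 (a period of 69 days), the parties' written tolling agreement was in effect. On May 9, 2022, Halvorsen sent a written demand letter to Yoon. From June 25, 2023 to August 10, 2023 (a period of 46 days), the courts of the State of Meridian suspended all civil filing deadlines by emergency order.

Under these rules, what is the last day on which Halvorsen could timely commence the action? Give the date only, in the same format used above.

February 15, 2024

The limitation period began to run on October 23, 2018.
The untolled deadline — 5 years after October 23, 2018 — is October 23, 2023.
The period was tolled for 69 days by the written tolling agreement (January 13, 2022 to March 23, 2022), pushing the deadline to December 31, 2023.
The emergency suspension of filing deadlines from June 25, 2023 to August 10, 2023 tolled the period for 46 days, extending the deadline to February 15, 2024.
The other events in the timeline have no effect on the limitation period under the stated rules.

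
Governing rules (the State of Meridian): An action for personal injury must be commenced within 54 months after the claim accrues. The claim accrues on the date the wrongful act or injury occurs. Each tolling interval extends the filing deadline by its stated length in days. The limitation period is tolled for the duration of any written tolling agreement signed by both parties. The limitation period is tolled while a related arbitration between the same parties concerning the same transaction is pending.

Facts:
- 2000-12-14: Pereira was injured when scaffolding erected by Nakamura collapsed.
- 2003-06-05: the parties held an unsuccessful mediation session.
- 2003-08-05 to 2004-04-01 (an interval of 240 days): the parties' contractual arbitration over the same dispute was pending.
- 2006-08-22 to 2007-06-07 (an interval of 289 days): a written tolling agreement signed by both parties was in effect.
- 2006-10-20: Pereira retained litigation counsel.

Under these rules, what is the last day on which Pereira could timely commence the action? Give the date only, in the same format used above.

The claim accrued on 2000-12-14, the date of the act.
The untolled deadline — 54 months after 2000-12-14 — is 2005-06-14.
The pending related arbitration from 2003-08-05 to 2004-04-01 tolled the period for 240 days, extending the deadline to 2006-02-09.
By the time the written tolling agreement began on 2006-08-22, the limitation period had already expired on 2006-02-09; that interval cannot revive it.
The other events in the timeline have no effect on the limitation period under the stated rules.

2006-02-09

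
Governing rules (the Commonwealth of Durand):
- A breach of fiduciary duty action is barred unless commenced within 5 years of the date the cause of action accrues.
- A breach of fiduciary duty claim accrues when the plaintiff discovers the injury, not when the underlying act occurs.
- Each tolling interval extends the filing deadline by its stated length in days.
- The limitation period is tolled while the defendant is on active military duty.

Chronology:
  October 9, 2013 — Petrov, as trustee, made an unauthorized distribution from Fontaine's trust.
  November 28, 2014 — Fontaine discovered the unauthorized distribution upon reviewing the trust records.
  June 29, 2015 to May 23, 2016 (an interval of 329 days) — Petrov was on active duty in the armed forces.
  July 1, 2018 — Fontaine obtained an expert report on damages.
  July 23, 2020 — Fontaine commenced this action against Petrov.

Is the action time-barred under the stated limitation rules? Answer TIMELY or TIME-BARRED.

TIMELY

The claim did not accrue until Fontaine discovered the injury on November 28, 2014; the October 9, 2013 act date does not start the clock under the stated rule.
5 years from November 28, 2014 is November 28, 2019.
Because the defendant's active military service ran from June 29, 2015 to May 23, 2016, the deadline is extended by 329 days to October 22, 2020.
None of the other events listed affects the running of the period under the stated rules.
The July 23, 2020 filing precedes the October 22, 2020 deadline; the claim is timely.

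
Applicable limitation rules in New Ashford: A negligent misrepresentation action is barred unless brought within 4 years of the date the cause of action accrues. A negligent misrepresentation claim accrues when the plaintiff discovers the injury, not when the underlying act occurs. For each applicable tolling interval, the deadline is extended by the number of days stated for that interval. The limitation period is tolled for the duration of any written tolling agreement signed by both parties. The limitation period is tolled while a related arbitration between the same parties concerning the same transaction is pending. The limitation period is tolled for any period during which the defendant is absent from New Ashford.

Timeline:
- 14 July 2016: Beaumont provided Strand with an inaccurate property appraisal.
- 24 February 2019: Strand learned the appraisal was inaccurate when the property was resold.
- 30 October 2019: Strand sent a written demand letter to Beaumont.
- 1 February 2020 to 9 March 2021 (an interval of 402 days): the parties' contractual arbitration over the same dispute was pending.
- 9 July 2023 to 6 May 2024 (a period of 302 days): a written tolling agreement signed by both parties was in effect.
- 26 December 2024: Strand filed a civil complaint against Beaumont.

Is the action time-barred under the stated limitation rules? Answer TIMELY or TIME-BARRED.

TIMELY

Under the discovery rule, the claim accrued on 24 February 2019, when Strand discovered the injury — not on the 14 July 2016 date of the underlying act.
The untolled deadline — 4 years after 24 February 2019 — is 24 February 2023.
The pending related arbitration from 1 February 2020 to 9 March 2021 tolled the period for 402 days, extending the deadline to 1 April 2024.
The period was tolled for 302 days by the written tolling agreement (9 July 2023 to 6 May 2024), pushing the deadline to 28 January 2025.
The other events in the timeline have no effect on the limitation period under the stated rules.
Filing on 26 December 2024 beat the 28 January 2025 deadline — the action is timely.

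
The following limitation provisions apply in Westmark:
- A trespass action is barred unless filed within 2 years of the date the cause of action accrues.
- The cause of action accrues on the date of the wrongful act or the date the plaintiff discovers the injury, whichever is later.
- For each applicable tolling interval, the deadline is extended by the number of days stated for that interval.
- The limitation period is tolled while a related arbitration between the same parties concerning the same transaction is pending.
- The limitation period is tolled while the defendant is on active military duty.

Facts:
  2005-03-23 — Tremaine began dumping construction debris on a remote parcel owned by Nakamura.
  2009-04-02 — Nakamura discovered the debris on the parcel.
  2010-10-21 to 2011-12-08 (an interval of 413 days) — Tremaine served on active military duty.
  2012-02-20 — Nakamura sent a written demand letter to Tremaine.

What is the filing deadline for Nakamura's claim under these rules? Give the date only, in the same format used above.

2012-05-19

Taking the later of the act (2005-03-23) and discovery (2009-04-02), the claim accrued on 2009-04-02.
2 years from 2009-04-02 is 2011-04-02.
Because the defendant's active military service ran from 2010-10-21 to 2011-12-08, the deadline is extended by 413 days to 2012-05-19.
None of the other events listed affects the running of the period under the stated rules.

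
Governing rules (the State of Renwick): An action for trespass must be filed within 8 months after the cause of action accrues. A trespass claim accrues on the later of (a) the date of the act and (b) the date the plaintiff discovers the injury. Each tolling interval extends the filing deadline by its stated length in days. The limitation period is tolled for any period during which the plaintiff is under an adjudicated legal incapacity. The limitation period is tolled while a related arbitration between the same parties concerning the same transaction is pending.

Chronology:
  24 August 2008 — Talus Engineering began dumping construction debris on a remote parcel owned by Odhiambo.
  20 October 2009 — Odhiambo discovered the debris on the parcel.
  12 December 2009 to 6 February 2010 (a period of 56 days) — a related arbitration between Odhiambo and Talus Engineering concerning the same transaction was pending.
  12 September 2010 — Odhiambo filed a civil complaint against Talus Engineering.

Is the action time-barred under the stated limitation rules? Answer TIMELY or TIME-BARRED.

The claim accrued on 20 October 2009 — the later of the 24 August 2008 act and the 20 October 2009 discovery.
Adding the 8 months base period to 20 October 2009 gives a deadline of 20 June 2010, before any tolling.
The period was tolled for 56 days by the pending related arbitration (12 December 2009 to 6 February 2010), pushing the deadline to 15 August 2010.
Filing on 12 September 2010 missed the 15 August 2010 deadline — the action is time-barred.

TIME-BARRED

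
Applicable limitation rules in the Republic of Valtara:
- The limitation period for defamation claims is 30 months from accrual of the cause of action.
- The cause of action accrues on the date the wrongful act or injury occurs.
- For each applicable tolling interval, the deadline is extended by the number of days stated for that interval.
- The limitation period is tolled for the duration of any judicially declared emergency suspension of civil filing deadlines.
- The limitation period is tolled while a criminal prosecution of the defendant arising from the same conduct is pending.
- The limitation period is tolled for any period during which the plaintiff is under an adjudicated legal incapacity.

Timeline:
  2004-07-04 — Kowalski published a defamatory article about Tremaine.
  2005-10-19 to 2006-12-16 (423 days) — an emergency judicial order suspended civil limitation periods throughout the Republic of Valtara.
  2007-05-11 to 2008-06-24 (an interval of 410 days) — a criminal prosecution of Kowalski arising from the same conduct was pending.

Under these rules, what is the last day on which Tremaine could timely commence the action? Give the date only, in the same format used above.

2009-04-16

The cause of action accrued on 2004-07-04, the date of the act.
The untolled deadline — 30 months after 2004-07-04 — is 2007-01-04.
The period was tolled for 423 days by the emergency suspension of filing deadlines (2005-10-19 to 2006-12-16), pushing the deadline to 2008-03-02.
Because the pending criminal prosecution ran from 2007-05-11 to 2008-06-24, the deadline is extended by 410 days to 2009-04-16.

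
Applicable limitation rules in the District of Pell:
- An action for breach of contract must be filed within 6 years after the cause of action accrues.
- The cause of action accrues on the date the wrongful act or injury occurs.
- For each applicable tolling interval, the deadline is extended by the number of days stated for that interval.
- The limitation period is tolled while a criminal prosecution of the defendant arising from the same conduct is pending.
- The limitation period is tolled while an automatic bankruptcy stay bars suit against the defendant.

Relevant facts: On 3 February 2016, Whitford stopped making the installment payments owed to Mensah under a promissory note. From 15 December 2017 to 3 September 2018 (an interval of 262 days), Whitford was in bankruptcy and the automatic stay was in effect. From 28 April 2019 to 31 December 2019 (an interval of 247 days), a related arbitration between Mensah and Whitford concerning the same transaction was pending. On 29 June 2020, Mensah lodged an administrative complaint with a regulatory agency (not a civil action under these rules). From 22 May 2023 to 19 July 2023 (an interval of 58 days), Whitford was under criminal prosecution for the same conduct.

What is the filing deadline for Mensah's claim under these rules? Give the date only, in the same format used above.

The cause of action accrued on 3 February 2016, the date of the act.
6 years from 3 February 2016 is 3 February 2022.
Because the automatic bankruptcy stay ran from 15 December 2017 to 3 September 2018, the deadline is extended by 262 days to 23 October 2022.
The pending criminal prosecution from 22 May 2023 to 19 July 2023 began after the period had already run on 23 October 2022, so it has no tolling effect.
Although a pending arbitration ran from 28 April 2019 to 31 December 2019, the stated rules do not make that a tolling event, so it is disregarded.
The other events in the timeline have no effect on the limitation period under the stated rules.

23 October 2022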